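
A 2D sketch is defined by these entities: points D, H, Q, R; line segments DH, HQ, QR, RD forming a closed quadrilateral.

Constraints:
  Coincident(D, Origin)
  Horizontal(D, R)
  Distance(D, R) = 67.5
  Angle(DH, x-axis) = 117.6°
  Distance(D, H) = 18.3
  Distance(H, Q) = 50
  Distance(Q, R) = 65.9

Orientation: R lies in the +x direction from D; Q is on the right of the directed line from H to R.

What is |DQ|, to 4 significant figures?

31.91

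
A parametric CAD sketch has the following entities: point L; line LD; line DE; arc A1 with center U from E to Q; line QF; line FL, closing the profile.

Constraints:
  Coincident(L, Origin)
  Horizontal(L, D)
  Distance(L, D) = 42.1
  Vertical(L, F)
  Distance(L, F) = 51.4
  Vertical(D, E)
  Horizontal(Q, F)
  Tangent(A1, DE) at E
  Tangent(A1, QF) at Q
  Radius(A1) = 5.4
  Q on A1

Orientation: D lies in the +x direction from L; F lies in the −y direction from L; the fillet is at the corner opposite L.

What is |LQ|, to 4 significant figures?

63.16

The virtual corner opposite L is at (42.10, -51.40). Since A1 is tangent to DE there, UE ⟂ DE and the tangent condition forces UQ to be normal to QF, with radius 5.4, so the center U sits 5.4 in from both sides at U = (36.70, -46.00). That places the tangent points at E = (42.10, -46.00) on DE and Q = (36.70, -51.40) on QF. Then |LQ| = |Q − L| = 63.16.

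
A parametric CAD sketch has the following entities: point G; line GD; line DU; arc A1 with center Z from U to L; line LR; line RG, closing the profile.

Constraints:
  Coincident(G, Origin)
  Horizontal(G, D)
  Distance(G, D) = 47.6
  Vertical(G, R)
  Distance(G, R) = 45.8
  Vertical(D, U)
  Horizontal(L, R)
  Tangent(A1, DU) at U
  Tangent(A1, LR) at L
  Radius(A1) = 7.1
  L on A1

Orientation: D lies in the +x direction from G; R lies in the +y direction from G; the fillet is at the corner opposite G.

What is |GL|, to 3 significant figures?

61.1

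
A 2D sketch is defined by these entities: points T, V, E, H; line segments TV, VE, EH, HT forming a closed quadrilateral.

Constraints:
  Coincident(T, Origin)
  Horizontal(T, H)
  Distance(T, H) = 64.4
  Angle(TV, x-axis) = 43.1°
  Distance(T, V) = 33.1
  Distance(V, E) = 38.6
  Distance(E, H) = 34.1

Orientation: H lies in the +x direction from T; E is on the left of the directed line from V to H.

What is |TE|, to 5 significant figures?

69.867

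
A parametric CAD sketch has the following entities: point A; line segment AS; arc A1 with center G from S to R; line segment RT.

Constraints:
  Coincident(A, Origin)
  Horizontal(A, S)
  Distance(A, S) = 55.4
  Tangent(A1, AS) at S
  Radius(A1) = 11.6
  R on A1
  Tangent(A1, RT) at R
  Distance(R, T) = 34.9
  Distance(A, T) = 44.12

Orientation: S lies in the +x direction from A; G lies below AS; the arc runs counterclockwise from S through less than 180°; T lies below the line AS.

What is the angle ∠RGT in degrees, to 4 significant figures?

71.61°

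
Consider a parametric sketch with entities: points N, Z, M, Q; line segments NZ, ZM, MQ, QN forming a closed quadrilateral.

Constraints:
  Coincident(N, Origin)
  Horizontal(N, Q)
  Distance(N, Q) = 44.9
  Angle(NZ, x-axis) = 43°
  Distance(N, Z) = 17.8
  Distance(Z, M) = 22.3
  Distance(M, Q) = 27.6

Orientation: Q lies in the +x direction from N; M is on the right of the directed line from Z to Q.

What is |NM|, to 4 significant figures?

21.12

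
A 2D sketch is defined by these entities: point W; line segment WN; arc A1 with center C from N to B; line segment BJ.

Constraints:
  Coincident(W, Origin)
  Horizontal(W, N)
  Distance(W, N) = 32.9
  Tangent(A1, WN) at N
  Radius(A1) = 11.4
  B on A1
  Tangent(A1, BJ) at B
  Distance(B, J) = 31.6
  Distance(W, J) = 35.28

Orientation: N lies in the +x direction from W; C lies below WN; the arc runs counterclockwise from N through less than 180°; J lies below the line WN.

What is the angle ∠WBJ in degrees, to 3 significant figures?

78.0°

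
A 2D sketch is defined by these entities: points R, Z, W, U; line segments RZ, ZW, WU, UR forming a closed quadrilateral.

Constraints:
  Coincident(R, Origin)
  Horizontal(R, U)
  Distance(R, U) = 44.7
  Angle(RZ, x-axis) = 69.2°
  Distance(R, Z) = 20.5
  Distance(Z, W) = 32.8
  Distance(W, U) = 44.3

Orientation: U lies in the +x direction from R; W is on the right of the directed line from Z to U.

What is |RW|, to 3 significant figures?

13.5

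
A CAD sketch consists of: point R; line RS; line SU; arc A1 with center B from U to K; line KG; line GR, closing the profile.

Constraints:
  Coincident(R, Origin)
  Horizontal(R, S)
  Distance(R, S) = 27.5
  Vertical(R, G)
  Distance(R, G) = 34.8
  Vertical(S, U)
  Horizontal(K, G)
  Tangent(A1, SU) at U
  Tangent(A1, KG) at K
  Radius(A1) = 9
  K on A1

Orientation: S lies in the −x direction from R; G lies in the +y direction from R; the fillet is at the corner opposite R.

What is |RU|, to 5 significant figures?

37.708

R is at the origin; R and S share the same y with |RS| = 27.5 and S on the −x side, so S = (-27.500, 0.0000). RG is vertical with |RG| = 34.8 and G on the +y side, so G = (0.0000, 34.800). The virtual corner opposite R is at (-27.500, 34.800). A1 meets SU tangentially, so BU is at right angles to SU and tangency of A1 to KG means the radius BK is perpendicular to KG, with radius 9.0, so the center B sits 9.0 in from both sides at B = (-18.500, 25.800). That places the tangent points at U = (-27.500, 25.800) on SU and K = (-18.500, 34.800) on KG. Then |RU| = |U − R| = 37.708.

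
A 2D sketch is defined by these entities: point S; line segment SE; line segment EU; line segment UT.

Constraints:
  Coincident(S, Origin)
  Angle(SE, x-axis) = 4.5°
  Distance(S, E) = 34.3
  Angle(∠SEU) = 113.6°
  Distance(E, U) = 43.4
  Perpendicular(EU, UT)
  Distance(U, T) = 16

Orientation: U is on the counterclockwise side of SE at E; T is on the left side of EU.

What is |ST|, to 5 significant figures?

59.179

S is at the origin; SE runs at 4.5° with length 34.3, so E = 34.3·(cos 4.5°, sin 4.5°) = (34.194, 2.6911). ∠SEU = 113.6°, so EU runs at 4.5° + (180° − 113.6°) = 70.900° from the x-axis; with |EU| = 43.4, U = E + 43.4·(cos 70.900°, sin 70.900°) = (48.396, 43.702). EU ⟂ UT; with |UT| = 16.0 on the left of EU, T = U + 16.0·(-0.94495, 0.32722) = (33.276, 48.937). Then |ST| = |T − S| = 59.179.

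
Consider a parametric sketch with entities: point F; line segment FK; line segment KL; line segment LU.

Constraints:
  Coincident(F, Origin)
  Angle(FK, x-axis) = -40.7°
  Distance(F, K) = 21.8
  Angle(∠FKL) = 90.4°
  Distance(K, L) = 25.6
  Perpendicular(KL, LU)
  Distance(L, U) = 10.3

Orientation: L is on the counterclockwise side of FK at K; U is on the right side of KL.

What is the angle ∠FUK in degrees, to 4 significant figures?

29.34°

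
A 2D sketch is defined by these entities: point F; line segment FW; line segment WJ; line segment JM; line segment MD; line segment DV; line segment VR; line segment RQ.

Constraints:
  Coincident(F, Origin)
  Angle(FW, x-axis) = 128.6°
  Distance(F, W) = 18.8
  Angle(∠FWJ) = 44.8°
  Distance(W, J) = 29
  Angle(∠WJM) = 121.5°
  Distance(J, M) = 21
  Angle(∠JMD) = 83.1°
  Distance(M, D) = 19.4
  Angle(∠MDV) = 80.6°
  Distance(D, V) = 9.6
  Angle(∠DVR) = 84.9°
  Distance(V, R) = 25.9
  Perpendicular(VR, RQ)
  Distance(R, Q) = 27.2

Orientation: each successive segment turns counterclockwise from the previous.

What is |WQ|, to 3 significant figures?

63.4

F is at the origin; FW runs at 128.6° with length 18.8, so W = (-11.7, 14.7). ∠FWJ = 44.8° gives WJ at -96.2° from the x-axis; with |WJ| = 29.0, J = (-14.9, -14.1). ∠WJM = 121.5° gives JM at -37.7° from the x-axis; with |JM| = 21.0, M = (1.75, -27.0). ∠JMD = 83.1° gives MD at 59.2° from the x-axis; with |MD| = 19.4, D = (11.7, -10.3). ∠MDV = 80.6° gives DV at 159° from the x-axis; with |DV| = 9.6, V = (2.75, -6.81). ∠DVR = 84.9° gives VR at -106° from the x-axis; with |VR| = 25.9, R = (-4.52, -31.7). VR ⟂ RQ, so RQ runs at -16.3°; with |RQ| = 27.2, Q = (21.6, -39.3). Then |WQ| = |Q − W| = 63.4.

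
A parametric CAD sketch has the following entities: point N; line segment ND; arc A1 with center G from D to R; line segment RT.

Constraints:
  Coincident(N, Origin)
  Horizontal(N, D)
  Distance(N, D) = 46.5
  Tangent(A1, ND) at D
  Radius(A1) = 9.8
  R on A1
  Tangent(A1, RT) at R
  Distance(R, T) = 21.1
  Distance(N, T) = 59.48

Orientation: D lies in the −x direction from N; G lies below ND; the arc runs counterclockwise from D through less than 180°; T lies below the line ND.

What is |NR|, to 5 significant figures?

57.285

Checks: ∠(GD, DN) = 90.00° ✓; |GD| = 9.800 ✓; |GR| = 9.800 ✓; ∠(GR, RT) = 90.00° ✓; |RT| = 21.10 ✓; |NT| = 59.48 ✓.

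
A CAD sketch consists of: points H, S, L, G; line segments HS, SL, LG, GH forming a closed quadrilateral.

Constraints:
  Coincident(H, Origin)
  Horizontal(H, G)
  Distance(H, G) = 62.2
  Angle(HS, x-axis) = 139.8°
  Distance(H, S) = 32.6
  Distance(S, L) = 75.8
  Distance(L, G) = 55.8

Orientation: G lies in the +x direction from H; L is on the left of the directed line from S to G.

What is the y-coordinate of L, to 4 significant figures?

52.73

Checks: |SL| = 75.80 ✓; |LG| = 55.80 ✓.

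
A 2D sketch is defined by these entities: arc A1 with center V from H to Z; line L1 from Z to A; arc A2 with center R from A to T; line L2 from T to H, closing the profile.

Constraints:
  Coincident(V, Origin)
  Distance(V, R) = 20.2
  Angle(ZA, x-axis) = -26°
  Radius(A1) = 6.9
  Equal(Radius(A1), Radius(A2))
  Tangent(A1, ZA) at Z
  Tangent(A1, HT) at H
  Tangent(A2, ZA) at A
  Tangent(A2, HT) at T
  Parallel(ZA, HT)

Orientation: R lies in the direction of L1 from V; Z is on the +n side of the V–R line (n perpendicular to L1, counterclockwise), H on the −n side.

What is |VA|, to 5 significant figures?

21.346

The slot axis is L1's direction at -26.0°, so u = (cos -26.0°, sin -26.0°) = (0.89879, -0.43837) and n = (−sin -26.0°, cos -26.0°) = (0.43837, 0.89879). V is at the origin and R lies 20.2 along u from V, so R = 20.2·u = (18.156, -8.8551). Tangency of A1 to both parallel lines with radius 6.9 puts Z and H at V ± 6.9·n: Z = (3.0248, 6.2017), H = (-3.0248, -6.2017). Equal radii place A and T the same way about R: A = R + 6.9·n = (21.180, -2.6534), T = R − 6.9·n = (15.131, -15.057). Then |VA| = |A − V| = 21.346.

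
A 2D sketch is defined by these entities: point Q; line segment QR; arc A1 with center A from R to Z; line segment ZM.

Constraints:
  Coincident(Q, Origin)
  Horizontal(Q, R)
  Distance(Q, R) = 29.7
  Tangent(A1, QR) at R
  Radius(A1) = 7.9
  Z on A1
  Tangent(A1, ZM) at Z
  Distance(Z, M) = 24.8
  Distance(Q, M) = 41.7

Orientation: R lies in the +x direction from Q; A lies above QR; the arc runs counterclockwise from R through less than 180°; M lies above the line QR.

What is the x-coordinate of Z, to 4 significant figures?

36.65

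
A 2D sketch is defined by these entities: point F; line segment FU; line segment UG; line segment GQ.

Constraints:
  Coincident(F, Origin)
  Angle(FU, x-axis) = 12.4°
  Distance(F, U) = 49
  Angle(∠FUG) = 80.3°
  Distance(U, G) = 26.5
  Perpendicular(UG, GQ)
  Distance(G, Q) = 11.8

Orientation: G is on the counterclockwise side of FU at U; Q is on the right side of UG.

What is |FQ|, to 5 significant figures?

62.808

F is at the origin; FU runs at 12.4° with length 49.0, so U = 49.0·(cos 12.4°, sin 12.4°) = (47.857, 10.522). ∠FUG = 80.3°, so UG runs at 12.4° + (180° − 80.3°) = 112.10° from the x-axis; with |UG| = 26.5, G = U + 26.5·(cos 112.10°, sin 112.10°) = (37.887, 35.075). UG is perpendicular to GQ; with |GQ| = 11.8 on the right of UG, Q = G + 11.8·(0.92653, 0.37622) = (48.820, 39.514). Then |FQ| = |Q − F| = 62.808.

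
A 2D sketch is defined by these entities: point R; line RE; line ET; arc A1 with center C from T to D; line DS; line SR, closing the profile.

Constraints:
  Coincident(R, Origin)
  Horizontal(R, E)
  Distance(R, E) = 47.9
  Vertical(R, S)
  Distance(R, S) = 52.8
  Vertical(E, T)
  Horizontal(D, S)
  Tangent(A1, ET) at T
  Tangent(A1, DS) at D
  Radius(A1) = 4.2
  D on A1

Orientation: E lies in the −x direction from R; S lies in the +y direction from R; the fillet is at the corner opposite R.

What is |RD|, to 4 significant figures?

68.54

The virtual corner opposite R is at (-47.90, 52.80). Tangency of A1 to ET means the radius CT is perpendicular to ET and tangency of A1 to DS means the radius CD is perpendicular to DS, with radius 4.2, so the center C sits 4.2 in from both sides at C = (-43.70, 48.60). That places the tangent points at T = (-47.90, 48.60) on ET and D = (-43.70, 52.80) on DS. Then |RD| = |D − R| = 68.54.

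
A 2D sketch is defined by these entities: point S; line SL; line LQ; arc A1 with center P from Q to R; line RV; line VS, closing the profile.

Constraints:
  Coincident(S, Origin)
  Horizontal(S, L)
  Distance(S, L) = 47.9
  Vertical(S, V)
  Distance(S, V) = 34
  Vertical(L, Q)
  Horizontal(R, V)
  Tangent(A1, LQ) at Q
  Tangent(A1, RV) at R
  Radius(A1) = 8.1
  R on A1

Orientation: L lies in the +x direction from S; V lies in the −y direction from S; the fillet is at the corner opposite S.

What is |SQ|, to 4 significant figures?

54.45

S is at the origin; SL is horizontal with |SL| = 47.9 and L on the +x side, so L = (47.90, 0.000). S and V share the same x with |SV| = 34.0 and V on the −y side, so V = (0.000, -34.00). The virtual corner opposite S is at (47.90, -34.00). A1 meets LQ tangentially, so PQ is at right angles to LQ and the tangent condition forces PR to be normal to RV, with radius 8.1, so the center P sits 8.1 in from both sides at P = (39.80, -25.90). That places the tangent points at Q = (47.90, -25.90) on LQ and R = (39.80, -34.00) on RV. Then |SQ| = |Q − S| = 54.45.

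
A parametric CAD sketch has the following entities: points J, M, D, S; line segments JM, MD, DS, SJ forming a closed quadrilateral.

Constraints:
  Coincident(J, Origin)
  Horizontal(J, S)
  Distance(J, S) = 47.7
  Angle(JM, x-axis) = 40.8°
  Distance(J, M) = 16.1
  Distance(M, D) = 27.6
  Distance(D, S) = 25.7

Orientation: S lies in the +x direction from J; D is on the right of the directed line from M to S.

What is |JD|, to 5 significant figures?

29.125

Checks: |JS| = 47.70 ✓; |JM| = 16.10 ✓; |MD| = 27.60 ✓; |DS| = 25.70 ✓.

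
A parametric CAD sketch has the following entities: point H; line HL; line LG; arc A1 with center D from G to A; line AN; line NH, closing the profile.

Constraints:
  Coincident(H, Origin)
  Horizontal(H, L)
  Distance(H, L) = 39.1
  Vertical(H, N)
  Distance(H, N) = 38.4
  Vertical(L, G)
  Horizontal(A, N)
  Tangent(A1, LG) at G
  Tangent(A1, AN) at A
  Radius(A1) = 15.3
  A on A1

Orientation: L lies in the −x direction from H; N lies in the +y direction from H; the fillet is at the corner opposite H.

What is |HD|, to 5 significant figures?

33.167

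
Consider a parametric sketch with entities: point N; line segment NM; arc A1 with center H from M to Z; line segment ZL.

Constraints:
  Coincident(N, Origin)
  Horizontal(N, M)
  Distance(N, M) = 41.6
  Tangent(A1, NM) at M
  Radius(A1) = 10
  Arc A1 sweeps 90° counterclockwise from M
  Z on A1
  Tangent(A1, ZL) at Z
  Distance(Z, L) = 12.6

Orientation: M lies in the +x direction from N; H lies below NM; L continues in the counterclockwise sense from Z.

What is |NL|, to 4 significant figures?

38.85

N is at the origin; N and M share the same y with |NM| = 41.6 and M on the +x side, so M = (41.60, 0.000). Tangency of A1 to NM means the radius HM is perpendicular to NM, so H = M + (0, -10) = (41.60, -10.00). On A1, M sits at bearing 90° from H; a 90° counterclockwise sweep puts Z at bearing 180°, so Z = H + 10.0·(cos 180°, sin 180°) = (31.60, -10.00). The tangent condition forces HZ to be normal to ZL, so ZL runs along (−sin 180°, cos 180°); with |ZL| = 12.6, L = (31.60, -22.60). Then |NL| = |L − N| = 38.85.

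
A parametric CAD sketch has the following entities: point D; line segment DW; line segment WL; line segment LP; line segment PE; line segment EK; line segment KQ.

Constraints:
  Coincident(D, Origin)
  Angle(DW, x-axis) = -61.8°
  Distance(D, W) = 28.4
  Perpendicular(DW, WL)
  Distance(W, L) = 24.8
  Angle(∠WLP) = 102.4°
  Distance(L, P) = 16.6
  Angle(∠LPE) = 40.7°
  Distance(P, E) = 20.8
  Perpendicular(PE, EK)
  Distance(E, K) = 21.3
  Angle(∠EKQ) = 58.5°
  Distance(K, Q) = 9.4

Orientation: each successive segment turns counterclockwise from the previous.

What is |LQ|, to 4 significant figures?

5.567

D is at the origin; DW runs at -61.8° with length 28.4, so W = (13.42, -25.03). DW is perpendicular to WL, so WL runs at 28.20°; with |WL| = 24.8, L = (35.28, -13.31). ∠WLP = 102.4° gives LP at 105.8° from the x-axis; with |LP| = 16.6, P = (30.76, 2.663). ∠LPE = 40.7° gives PE at -114.9° from the x-axis; with |PE| = 20.8, E = (22.00, -16.20). The perpendicularity gives EK at right angles to PE, so EK runs at -24.90°; with |EK| = 21.3, K = (41.32, -25.17). ∠EKQ = 58.5° gives KQ at 96.60° from the x-axis; with |KQ| = 9.4, Q = (40.24, -15.83). Then |LQ| = |Q − L| = 5.567.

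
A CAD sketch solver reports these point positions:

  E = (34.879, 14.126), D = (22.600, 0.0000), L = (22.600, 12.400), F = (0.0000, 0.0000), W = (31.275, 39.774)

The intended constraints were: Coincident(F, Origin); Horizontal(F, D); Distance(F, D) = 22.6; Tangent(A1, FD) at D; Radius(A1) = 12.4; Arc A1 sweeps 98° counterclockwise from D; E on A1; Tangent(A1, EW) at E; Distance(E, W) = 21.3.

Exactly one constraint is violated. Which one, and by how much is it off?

Distance(E, W) = 21.3 — off by 4.60.

F = (0.00, 0.00) ✓; F.y = 0.00, D.y = 0.00 ✓; |FD| = 22.60 ✓; ∠(LD, DF) = 90.00° ✓; |LD| = 12.40 ✓; bearing(L→E) − bearing(L→D) = 98.00° ✓; |LE| = 12.40 ✓; ∠(LE, EW) = 90.00° ✓; |EW| = 25.90 ✗.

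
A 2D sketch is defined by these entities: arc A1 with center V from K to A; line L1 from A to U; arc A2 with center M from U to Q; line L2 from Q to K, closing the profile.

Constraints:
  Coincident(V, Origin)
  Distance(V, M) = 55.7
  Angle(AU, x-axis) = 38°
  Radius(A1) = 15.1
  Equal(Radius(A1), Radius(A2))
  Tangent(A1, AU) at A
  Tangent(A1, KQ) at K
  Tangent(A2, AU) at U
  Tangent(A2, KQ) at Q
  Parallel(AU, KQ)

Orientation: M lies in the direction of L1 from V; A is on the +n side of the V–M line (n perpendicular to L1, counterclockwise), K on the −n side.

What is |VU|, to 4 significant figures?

57.71

The slot axis is L1's direction at 38.0°, so u = (cos 38.0°, sin 38.0°) = (0.7880, 0.6157) and n = (−sin 38.0°, cos 38.0°) = (-0.6157, 0.7880). V is at the origin and M lies 55.7 along u from V, so M = 55.7·u = (43.89, 34.29). Tangency of A1 to both parallel lines with radius 15.1 puts A and K at V ± 15.1·n: A = (-9.296, 11.90), K = (9.296, -11.90). Equal radii place U and Q the same way about M: U = M + 15.1·n = (34.60, 46.19), Q = M − 15.1·n = (53.19, 22.39). Then |VU| = |U − V| = 57.71.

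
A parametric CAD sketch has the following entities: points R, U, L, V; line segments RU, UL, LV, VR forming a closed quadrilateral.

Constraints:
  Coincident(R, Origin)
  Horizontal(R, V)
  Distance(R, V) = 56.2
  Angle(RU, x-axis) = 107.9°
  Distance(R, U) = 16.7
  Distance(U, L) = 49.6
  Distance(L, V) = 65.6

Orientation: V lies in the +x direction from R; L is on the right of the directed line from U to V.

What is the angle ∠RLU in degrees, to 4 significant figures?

6.062°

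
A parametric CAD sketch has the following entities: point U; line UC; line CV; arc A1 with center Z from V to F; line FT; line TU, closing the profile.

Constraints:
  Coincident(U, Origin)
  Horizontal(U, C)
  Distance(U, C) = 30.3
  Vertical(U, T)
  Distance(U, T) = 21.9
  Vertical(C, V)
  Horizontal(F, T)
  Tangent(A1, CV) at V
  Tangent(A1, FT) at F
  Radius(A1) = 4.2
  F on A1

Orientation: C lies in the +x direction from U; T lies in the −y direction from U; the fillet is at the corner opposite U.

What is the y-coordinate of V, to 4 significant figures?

-17.70

U is at the origin; U and C share the same y with |UC| = 30.3 and C on the +x side, so C = (30.30, 0.000). U and T share the same x with |UT| = 21.9 and T on the −y side, so T = (0.000, -21.90). The virtual corner opposite U is at (30.30, -21.90). A1 meets CV tangentially, so ZV is at right angles to CV and since A1 is tangent to FT there, ZF ⟂ FT, with radius 4.2, so the center Z sits 4.2 in from both sides at Z = (26.10, -17.70). That places the tangent points at V = (30.30, -17.70) on CV and F = (26.10, -21.90) on FT. So V.y = -17.70.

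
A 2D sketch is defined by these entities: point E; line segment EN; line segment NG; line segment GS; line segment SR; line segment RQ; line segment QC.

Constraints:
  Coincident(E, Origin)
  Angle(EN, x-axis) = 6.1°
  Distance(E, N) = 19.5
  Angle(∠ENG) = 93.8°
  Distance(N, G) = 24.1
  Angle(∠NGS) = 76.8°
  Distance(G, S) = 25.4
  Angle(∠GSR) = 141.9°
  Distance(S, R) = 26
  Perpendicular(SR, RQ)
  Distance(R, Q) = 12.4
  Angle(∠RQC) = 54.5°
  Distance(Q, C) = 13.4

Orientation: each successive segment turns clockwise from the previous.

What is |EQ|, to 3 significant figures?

14.6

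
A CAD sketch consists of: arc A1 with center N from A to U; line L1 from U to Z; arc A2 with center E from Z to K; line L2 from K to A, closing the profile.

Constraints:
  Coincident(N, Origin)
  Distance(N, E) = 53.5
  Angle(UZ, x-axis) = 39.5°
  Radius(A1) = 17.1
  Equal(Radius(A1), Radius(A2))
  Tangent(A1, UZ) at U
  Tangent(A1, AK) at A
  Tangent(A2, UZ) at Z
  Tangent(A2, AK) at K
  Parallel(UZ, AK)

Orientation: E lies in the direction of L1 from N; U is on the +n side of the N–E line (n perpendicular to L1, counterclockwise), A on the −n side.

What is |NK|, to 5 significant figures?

56.166

The slot axis is L1's direction at 39.5°, so u = (cos 39.5°, sin 39.5°) = (0.77162, 0.63608) and n = (−sin 39.5°, cos 39.5°) = (-0.63608, 0.77162). N is at the origin and E lies 53.5 along u from N, so E = 53.5·u = (41.282, 34.030). Tangency of A1 to both parallel lines with radius 17.1 puts U and A at N ± 17.1·n: U = (-10.877, 13.195), A = (10.877, -13.195). Equal radii place Z and K the same way about E: Z = E + 17.1·n = (30.405, 47.225), K = E − 17.1·n = (52.159, 20.835). Then |NK| = |K − N| = 56.166.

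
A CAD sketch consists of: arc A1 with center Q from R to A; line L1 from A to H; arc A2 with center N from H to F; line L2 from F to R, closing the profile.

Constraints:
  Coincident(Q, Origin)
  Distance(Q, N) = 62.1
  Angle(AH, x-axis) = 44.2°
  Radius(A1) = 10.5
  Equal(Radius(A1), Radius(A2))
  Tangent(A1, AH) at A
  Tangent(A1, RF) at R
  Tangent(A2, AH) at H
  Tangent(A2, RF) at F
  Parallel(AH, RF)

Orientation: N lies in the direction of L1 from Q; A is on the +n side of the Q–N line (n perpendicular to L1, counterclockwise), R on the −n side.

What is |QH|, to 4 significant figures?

62.98

Tangency of A1 to both parallel lines with radius 10.5 puts A and R at Q ± 10.5·n: A = (-7.320, 7.528), R = (7.320, -7.528). Equal radii place H and F the same way about N: H = N + 10.5·n = (37.20, 50.82), F = N − 10.5·n = (51.84, 35.77). Then |QH| = |H − Q| = 62.98.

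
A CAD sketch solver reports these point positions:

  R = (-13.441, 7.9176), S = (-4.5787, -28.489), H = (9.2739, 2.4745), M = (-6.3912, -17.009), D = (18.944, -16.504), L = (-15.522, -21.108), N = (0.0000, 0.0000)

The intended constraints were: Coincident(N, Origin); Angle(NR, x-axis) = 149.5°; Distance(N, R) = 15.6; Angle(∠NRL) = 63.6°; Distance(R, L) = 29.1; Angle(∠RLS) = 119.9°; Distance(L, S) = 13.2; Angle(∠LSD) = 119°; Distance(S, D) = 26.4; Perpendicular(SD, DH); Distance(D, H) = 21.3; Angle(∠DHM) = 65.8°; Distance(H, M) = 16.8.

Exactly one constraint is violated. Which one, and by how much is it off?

Distance(H, M) = 16.8 — off by 8.20.

N = (0.00, 0.00) ✓; NR at 149.5° ✓; |NR| = 15.60 ✓; ∠NRL = 63.60° ✓; |RL| = 29.10 ✓; ∠RLS = 119.9° ✓; |LS| = 13.20 ✓; ∠LSD = 119.0° ✓; |SD| = 26.40 ✓; ∠(SD, DH) = 90.00° ✓; |DH| = 21.30 ✓; ∠DHM = 65.80° ✓; |HM| = 25.00 ✗.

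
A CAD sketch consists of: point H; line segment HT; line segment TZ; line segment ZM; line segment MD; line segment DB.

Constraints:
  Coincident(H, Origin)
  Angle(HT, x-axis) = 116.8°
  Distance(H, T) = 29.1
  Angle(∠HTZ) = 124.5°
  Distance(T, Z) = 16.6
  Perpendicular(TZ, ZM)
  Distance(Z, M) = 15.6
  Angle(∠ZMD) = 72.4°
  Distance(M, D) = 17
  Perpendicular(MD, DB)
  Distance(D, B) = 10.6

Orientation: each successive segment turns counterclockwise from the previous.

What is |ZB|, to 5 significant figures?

13.004

H is at the origin; HT runs at 116.8° with length 29.1, so T = (-13.121, 25.974). ∠HTZ = 124.5° gives TZ at 172.30° from the x-axis; with |TZ| = 16.6, Z = (-29.571, 28.198). TZ ⟂ ZM, so ZM runs at -97.700°; with |ZM| = 15.6, M = (-31.661, 12.739). ∠ZMD = 72.4° gives MD at 9.9000° from the x-axis; with |MD| = 17.0, D = (-14.914, 15.662). MD is perpendicular to DB, so DB runs at 99.900°; with |DB| = 10.6, B = (-16.737, 26.104). Then |ZB| = |B − Z| = 13.004.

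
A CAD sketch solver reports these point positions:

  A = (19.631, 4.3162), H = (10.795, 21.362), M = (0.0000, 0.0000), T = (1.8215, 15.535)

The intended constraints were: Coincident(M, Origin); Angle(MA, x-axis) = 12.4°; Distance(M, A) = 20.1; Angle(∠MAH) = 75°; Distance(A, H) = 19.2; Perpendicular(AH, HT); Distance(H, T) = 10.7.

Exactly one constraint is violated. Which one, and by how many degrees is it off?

Perpendicular(AH, HT) — off by 5.60°.

M = (0.00, 0.00) ✓; MA at 12.40° ✓; |MA| = 20.10 ✓; ∠MAH = 75.00° ✓; |AH| = 19.20 ✓; ∠(AH, HT) = 95.60° ✗; |HT| = 10.70 ✓.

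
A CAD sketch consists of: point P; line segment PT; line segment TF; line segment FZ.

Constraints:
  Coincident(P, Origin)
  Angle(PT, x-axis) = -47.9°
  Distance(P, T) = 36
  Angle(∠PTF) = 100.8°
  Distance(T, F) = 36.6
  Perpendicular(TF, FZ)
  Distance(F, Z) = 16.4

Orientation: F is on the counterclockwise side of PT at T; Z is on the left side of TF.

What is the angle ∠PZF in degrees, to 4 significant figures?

113.6°

P is at the origin; PT runs at -47.9° with length 36.0, so T = 36.0·(cos -47.9°, sin -47.9°) = (24.14, -26.71). ∠PTF = 100.8°, so TF runs at -47.9° + (180° − 100.8°) = 31.30° from the x-axis; with |TF| = 36.6, F = T + 36.6·(cos 31.30°, sin 31.30°) = (55.41, -7.697). TF is perpendicular to FZ; with |FZ| = 16.4 on the left of TF, Z = F + 16.4·(-0.5195, 0.8545) = (46.89, 6.316). Then cos ∠PZF = ZP·ZF / (|ZP||ZF|), giving 113.6°.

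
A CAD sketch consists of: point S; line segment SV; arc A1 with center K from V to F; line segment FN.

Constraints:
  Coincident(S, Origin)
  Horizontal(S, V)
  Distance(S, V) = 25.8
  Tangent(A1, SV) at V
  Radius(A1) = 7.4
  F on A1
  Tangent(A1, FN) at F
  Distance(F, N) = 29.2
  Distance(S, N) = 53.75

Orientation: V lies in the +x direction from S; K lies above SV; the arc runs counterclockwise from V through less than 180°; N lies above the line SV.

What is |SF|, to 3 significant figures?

33.0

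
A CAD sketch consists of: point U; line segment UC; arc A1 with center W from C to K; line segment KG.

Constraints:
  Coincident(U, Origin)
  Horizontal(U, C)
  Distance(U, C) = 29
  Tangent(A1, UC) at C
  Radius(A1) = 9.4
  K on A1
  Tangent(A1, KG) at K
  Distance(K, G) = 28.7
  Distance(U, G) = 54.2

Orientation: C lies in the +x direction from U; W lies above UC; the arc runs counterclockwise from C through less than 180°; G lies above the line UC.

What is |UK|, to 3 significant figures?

39.5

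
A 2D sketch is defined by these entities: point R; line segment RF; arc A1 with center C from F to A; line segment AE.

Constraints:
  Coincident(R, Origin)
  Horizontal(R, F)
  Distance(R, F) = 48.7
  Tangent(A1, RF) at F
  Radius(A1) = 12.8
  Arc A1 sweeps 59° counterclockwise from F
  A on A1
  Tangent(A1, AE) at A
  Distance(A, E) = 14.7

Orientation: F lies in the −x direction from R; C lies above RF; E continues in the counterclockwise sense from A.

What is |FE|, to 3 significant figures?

26.4

R is at the origin; RF is horizontal with |RF| = 48.7 and F on the −x side, so F = (-48.7, 0.00). Since A1 is tangent to RF there, CF ⟂ RF, so C = F + (0, 12.8) = (-48.7, 12.8). On A1, F sits at bearing -90° from C; a 59° counterclockwise sweep puts A at bearing -31°, so A = C + 12.8·(cos -31°, sin -31°) = (-37.7, 6.21). Since A1 is tangent to AE there, CA ⟂ AE, so AE runs along (−sin -31°, cos -31°); with |AE| = 14.7, E = (-30.2, 18.8). Then |FE| = |E − F| = 26.4.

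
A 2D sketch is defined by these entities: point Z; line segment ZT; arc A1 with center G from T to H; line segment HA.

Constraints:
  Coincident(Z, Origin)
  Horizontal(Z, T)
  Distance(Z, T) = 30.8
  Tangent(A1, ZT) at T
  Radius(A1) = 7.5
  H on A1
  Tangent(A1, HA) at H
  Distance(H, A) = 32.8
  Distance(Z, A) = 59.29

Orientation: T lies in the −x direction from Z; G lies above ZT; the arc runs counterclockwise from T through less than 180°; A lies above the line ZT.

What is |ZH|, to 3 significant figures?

27.9

Checks: Z.y = 0.00, T.y = 0.00 ✓; ∠(GT, TZ) = 90.00° ✓; |GT| = 7.500 ✓; |GH| = 7.500 ✓; ∠(GH, HA) = 90.00° ✓; |HA| = 32.80 ✓; |ZA| = 59.29 ✓.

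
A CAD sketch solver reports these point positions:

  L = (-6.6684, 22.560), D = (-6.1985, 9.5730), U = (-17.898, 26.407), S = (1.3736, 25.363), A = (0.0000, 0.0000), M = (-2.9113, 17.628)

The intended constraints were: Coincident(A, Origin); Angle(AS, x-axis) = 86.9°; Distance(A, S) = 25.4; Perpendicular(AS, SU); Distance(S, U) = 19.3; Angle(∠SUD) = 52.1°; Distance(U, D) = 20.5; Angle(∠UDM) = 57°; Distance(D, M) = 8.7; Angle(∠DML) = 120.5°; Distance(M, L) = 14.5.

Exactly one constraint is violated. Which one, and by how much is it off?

Distance(M, L) = 14.5 — off by 8.30.

A = (0.00, 0.00) ✓; AS at 86.90° ✓; |AS| = 25.40 ✓; ∠(AS, SU) = 90.00° ✓; |SU| = 19.30 ✓; ∠SUD = 52.10° ✓; |UD| = 20.50 ✓; ∠UDM = 57.00° ✓; |DM| = 8.700 ✓; ∠DML = 120.5° ✓; |ML| = 6.200 ✗.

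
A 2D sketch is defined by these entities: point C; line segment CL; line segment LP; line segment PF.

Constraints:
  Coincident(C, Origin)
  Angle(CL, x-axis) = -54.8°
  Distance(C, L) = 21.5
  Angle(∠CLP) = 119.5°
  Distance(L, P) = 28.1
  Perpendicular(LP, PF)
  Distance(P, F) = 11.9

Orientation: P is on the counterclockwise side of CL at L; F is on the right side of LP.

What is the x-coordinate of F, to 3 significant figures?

41.5

C is at the origin; CL runs at -54.8° with length 21.5, so L = 21.5·(cos -54.8°, sin -54.8°) = (12.4, -17.6). ∠CLP = 119.5°, so LP runs at -54.8° + (180° − 119.5°) = 5.70° from the x-axis; with |LP| = 28.1, P = L + 28.1·(cos 5.70°, sin 5.70°) = (40.4, -14.8). LP ⟂ PF; with |PF| = 11.9 on the right of LP, F = P + 11.9·(0.0993, -0.995) = (41.5, -26.6). So F.x = 41.5.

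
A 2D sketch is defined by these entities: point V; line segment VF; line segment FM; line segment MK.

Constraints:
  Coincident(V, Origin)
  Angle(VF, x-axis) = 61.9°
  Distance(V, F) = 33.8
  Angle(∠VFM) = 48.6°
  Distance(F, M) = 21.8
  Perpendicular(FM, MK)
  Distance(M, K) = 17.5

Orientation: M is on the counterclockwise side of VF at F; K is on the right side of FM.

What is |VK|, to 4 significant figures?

42.86

V is at the origin; VF runs at 61.9° with length 33.8, so F = 33.8·(cos 61.9°, sin 61.9°) = (15.92, 29.82). ∠VFM = 48.6°, so FM runs at 61.9° + (180° − 48.6°) = 193.3° from the x-axis; with |FM| = 21.8, M = F + 21.8·(cos 193.3°, sin 193.3°) = (-5.295, 24.80). The perpendicularity gives MK at right angles to FM; with |MK| = 17.5 on the right of FM, K = M + 17.5·(-0.2300, 0.9732) = (-9.321, 41.83). Then |VK| = |K − V| = 42.86.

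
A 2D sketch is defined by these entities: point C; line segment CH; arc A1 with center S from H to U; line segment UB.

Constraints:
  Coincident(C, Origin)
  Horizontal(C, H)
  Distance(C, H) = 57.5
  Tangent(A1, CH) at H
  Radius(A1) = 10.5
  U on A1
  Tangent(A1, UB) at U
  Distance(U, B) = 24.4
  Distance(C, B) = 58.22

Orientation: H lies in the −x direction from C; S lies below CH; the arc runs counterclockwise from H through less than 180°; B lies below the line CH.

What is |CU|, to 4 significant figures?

67.14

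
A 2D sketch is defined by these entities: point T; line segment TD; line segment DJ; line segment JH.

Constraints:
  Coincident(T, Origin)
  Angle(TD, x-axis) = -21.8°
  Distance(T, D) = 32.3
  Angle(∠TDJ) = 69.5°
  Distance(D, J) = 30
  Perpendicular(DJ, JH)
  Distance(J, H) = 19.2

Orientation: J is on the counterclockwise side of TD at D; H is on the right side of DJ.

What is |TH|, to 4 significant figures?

52.87

T is at the origin; TD runs at -21.8° with length 32.3, so D = 32.3·(cos -21.8°, sin -21.8°) = (29.99, -12.00). ∠TDJ = 69.5°, so DJ runs at -21.8° + (180° − 69.5°) = 88.70° from the x-axis; with |DJ| = 30.0, J = D + 30.0·(cos 88.70°, sin 88.70°) = (30.67, 18.00). The perpendicularity gives JH at right angles to DJ; with |JH| = 19.2 on the right of DJ, H = J + 19.2·(0.9997, -0.02269) = (49.87, 17.56). Then |TH| = |H − T| = 52.87.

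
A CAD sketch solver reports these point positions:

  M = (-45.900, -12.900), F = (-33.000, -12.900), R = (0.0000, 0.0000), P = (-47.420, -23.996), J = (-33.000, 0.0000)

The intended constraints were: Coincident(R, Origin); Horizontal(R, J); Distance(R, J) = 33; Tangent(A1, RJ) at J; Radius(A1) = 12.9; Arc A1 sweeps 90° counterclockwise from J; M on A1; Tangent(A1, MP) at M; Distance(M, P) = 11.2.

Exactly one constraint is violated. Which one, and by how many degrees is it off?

Tangent(A1, MP) at M — off by 7.80°.

R = (0.00, 0.00) ✓; R.y = 0.00, J.y = 0.00 ✓; |RJ| = 33.00 ✓; ∠(FJ, JR) = 90.00° ✓; |FJ| = 12.90 ✓; bearing(F→M) − bearing(F→J) = 90.00° ✓; |FM| = 12.90 ✓; ∠(FM, MP) = 97.80° ✗; |MP| = 11.20 ✓.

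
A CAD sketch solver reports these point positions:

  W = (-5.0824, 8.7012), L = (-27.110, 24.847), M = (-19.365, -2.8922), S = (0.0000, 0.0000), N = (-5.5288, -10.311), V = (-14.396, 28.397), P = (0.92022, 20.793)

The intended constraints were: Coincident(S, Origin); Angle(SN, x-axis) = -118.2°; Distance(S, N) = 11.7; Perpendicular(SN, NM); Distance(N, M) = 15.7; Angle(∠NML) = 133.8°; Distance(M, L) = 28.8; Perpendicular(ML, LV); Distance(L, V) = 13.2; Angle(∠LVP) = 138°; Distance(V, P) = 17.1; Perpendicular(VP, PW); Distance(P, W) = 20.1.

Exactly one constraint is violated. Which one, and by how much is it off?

Distance(P, W) = 20.1 — off by 6.60.

S = (0.00, 0.00) ✓; SN at -118.2° ✓; |SN| = 11.70 ✓; ∠(SN, NM) = 90.00° ✓; |NM| = 15.70 ✓; ∠NML = 133.8° ✓; |ML| = 28.80 ✓; ∠(ML, LV) = 90.00° ✓; |LV| = 13.20 ✓; ∠LVP = 138.0° ✓; |VP| = 17.10 ✓; ∠(VP, PW) = 90.00° ✓; |PW| = 13.50 ✗.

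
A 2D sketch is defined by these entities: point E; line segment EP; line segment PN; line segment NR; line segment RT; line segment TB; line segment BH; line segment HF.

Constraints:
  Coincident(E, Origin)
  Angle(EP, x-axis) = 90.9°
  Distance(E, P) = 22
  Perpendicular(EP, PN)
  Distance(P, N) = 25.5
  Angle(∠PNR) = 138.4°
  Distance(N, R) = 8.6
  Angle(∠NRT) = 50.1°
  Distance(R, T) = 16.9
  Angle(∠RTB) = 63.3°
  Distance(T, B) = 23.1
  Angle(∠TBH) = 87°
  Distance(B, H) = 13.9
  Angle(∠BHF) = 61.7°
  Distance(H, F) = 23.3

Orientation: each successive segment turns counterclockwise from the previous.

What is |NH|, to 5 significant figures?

13.179

E is at the origin; EP runs at 90.9° with length 22.0, so P = (-0.34556, 21.997). The perpendicularity gives PN at right angles to EP, so PN runs at -179.10°; with |PN| = 25.5, N = (-25.842, 21.597). ∠PNR = 138.4° gives NR at -137.50° from the x-axis; with |NR| = 8.6, R = (-32.183, 15.787). ∠NRT = 50.1° gives RT at -7.6000° from the x-axis; with |RT| = 16.9, T = (-15.431, 13.552). ∠RTB = 63.3° gives TB at 109.10° from the x-axis; with |TB| = 23.1, B = (-22.990, 35.380). ∠TBH = 87.0° gives BH at -157.90° from the x-axis; with |BH| = 13.9, H = (-35.869, 30.150). Then |NH| = |H − N| = 13.179.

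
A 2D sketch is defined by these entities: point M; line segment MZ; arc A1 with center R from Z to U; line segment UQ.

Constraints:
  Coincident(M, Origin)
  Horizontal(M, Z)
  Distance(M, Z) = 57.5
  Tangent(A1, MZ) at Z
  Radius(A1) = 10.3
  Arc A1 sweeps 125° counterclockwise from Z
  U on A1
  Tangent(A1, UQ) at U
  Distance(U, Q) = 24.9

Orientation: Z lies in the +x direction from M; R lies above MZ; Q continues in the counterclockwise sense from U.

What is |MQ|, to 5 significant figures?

63.310

M is at the origin; M and Z share the same y with |MZ| = 57.5 and Z on the +x side, so Z = (57.500, 0.0000). Tangency of A1 to MZ means the radius RZ is perpendicular to MZ, so R = Z + (0, 10.3) = (57.500, 10.300). On A1, Z sits at bearing -90° from R; a 125° counterclockwise sweep puts U at bearing 35°, so U = R + 10.3·(cos 35°, sin 35°) = (65.937, 16.208). The tangent condition forces RU to be normal to UQ, so UQ runs along (−sin 35°, cos 35°); with |UQ| = 24.9, Q = (51.655, 36.605). Then |MQ| = |Q − M| = 63.310.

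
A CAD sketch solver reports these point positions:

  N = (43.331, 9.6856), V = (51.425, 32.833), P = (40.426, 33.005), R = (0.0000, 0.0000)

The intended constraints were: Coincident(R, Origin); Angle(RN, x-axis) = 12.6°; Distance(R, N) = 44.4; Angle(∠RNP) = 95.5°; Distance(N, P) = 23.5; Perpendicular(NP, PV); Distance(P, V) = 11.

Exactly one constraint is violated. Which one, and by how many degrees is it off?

Perpendicular(NP, PV) — off by 8.00°.

R = (0.00, 0.00) ✓; RN at 12.60° ✓; |RN| = 44.40 ✓; ∠RNP = 95.50° ✓; |NP| = 23.50 ✓; ∠(NP, PV) = 98.00° ✗; |PV| = 11.00 ✓.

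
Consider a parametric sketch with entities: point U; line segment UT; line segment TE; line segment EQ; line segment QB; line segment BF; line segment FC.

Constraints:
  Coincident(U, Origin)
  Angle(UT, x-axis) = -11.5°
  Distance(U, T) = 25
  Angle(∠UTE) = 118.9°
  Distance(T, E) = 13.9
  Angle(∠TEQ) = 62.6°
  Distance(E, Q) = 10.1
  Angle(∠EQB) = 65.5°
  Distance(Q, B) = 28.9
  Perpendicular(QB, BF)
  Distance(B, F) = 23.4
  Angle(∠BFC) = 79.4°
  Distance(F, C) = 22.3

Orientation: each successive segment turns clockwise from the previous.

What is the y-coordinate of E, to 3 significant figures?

-18.2

U is at the origin; UT runs at -11.5° with length 25.0, so T = (24.5, -4.98). ∠UTE = 118.9° gives TE at -72.6° from the x-axis; with |TE| = 13.9, E = (28.7, -18.2). So E.y = -18.2.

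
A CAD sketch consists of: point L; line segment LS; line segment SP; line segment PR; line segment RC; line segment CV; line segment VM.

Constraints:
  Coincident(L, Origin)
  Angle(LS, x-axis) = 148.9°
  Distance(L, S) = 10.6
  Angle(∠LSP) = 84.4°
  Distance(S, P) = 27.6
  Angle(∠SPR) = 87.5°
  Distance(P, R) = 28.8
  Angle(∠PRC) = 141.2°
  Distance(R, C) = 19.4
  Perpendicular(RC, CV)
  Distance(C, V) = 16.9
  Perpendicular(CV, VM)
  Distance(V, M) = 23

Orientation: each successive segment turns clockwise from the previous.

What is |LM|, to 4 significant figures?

15.61

L is at the origin; LS runs at 148.9° with length 10.6, so S = (-9.076, 5.475). ∠LSP = 84.4° gives SP at 53.30° from the x-axis; with |SP| = 27.6, P = (7.418, 27.60). ∠SPR = 87.5° gives PR at -39.20° from the x-axis; with |PR| = 28.8, R = (29.74, 9.402). ∠PRC = 141.2° gives RC at -78.00° from the x-axis; with |RC| = 19.4, C = (33.77, -9.574). RC is perpendicular to CV, so CV runs at -168.0°; with |CV| = 16.9, V = (17.24, -13.09). The perpendicularity gives VM at right angles to CV, so VM runs at 102.0°; with |VM| = 23.0, M = (12.46, 9.409). Then |LM| = |M − L| = 15.61.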